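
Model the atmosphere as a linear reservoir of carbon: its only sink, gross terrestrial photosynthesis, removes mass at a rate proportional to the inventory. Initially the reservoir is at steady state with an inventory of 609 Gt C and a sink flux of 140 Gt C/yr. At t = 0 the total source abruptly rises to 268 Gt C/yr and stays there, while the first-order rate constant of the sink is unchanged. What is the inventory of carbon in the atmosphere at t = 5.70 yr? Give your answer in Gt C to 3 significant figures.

1020 Gt C

τ = M₀/F₀ = 609/140 = 4.350 yr; rate constant k = 1/τ.
New steady state M_∞ = F₁/k = F₁·τ = 268 × 4.350 = 1165.8 Gt C.
M(t) = M_∞ + (M₀ − M_∞)·e^(−t/τ); t/τ = 5.70/4.350 = 1.310, so e^(−t/τ) = 0.2697.
M(t) = 1165.8 − 556.8 × 0.2697 = 1015.6 Gt C.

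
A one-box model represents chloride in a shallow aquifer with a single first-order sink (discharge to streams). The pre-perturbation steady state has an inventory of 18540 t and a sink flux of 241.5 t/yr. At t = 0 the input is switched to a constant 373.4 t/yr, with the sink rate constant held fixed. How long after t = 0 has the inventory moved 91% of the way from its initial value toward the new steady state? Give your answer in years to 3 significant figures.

185 yr

τ = M₀/F₀ = 18540/241.5 = 76.77 yr.
The remaining gap fraction is e^(−t/τ); 91% covered ⇒ e^(−t/τ) = 0.0900.
t = −τ ln(0.0900) = 76.77 × 2.408 = 184.9 yr.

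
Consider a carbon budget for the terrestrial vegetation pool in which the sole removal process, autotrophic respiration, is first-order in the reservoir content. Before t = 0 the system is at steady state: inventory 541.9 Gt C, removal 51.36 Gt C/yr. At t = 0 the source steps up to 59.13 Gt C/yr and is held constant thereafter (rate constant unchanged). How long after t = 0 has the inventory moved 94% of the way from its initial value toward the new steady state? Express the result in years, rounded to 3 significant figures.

τ = M₀/F₀ = 541.9/51.36 = 10.55 yr.
The remaining gap fraction is e^(−t/τ); 94% covered ⇒ e^(−t/τ) = 0.0600.
t = −τ ln(0.0600) = 10.55 × 2.813 = 29.68 yr.

29.7 yr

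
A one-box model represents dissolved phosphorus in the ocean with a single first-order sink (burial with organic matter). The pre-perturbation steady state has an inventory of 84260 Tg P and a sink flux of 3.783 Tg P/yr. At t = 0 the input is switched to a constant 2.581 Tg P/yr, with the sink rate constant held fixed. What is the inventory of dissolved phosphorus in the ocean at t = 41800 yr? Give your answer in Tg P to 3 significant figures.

61600 Tg P

The sink rate constant is k = F₀/M₀ = 3.783/84260 = 4.490×10^-5 yr⁻¹.
Solving dM/dt = F₁ − kM with M(0) = M₀ gives M(t) = F₁/k + (M₀ − F₁/k)·e^(−kt).
F₁/k = 2.581/4.490×10^-5 = 57487 Tg P; kt = 4.490×10^-5 × 41800 = 1.877, e^(−kt) = 0.1531.
M(41800) = 57487 + (84260 − 57487) × 0.1531 = 57487 + 4099 = 61586 Tg P.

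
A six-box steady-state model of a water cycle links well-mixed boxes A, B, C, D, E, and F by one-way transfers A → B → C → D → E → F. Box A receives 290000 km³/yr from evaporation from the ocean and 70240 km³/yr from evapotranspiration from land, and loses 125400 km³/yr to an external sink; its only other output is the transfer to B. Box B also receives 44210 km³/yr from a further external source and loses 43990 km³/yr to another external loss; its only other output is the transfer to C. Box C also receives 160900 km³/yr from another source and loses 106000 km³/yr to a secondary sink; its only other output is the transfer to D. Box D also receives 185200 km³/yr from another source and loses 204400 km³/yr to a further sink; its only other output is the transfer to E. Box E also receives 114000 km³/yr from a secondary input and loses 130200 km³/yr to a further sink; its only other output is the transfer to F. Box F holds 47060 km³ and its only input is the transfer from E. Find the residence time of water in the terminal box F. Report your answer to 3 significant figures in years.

0.185 yr

Box A: F(A→B) = (290000 + 70240) − 125400 = 234840 km³/yr.
Box B: F(B→C) = (234840 + 44210) − 43990 = 235060 km³/yr.
Box C: F(C→D) = (235060 + 160900) − 106000 = 289960 km³/yr.
Box D: F(D→E) = (289960 + 185200) − 204400 = 270760 km³/yr.
Box E: F(E→F) = (270760 + 114000) − 130200 = 254560 km³/yr.
Box F throughput = its input = 254560 km³/yr; τ = 47060 / 254560 = 0.1849 yr.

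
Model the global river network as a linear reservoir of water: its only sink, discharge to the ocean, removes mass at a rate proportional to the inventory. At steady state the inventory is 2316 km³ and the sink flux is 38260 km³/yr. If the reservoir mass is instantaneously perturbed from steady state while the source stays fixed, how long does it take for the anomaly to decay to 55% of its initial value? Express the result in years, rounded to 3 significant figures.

For a linear reservoir the anomaly decays as exp(−t/τ) with τ = M/F = 2316/38260 = 0.06053 yr.
exp(−t/τ) = 0.55 ⇒ t = −τ ln(0.55) = 0.06053 × 0.5978 = 0.03619 yr.

0.0362 yr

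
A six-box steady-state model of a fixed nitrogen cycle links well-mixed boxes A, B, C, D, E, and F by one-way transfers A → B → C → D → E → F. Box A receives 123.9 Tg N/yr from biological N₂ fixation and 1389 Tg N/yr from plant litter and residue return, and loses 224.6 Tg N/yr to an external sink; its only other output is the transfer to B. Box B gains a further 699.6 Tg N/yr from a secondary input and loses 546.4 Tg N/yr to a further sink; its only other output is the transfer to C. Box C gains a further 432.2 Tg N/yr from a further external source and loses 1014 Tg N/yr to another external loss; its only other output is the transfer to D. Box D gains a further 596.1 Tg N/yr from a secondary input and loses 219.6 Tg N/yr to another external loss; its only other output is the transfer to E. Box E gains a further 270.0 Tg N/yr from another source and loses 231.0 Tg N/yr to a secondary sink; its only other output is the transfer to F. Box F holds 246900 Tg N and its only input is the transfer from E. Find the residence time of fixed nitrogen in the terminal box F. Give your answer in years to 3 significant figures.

194 yr

Box A: F(A→B) = (123.9 + 1389) − 224.6 = 1288.3 Tg N/yr.
Box B: F(B→C) = (1288.3 + 699.6) − 546.4 = 1441.5 Tg N/yr.
Box C: F(C→D) = (1441.5 + 432.2) − 1014 = 859.70 Tg N/yr.
Box D: F(D→E) = (859.70 + 596.1) − 219.6 = 1236.2 Tg N/yr.
Box E: F(E→F) = (1236.2 + 270.0) − 231.0 = 1275.2 Tg N/yr.
Box F throughput = its input = 1275.2 Tg N/yr; τ = 246900 / 1275.2 = 193.6 yr.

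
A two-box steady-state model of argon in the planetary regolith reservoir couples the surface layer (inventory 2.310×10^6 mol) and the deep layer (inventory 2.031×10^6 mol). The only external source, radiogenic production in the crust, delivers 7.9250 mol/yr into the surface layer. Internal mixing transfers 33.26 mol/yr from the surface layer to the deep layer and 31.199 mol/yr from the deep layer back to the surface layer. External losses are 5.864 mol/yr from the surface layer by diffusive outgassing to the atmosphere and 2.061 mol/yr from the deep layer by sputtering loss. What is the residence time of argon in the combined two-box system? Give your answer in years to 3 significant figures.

For the system as a whole, the A↔B exchange is internal and contributes nothing to the throughput; only the external sinks remove mass.
M_total = 2.310×10^6 + 2.031×10^6 = 4.3410×10^6 mol.
ΣF_external_out = 5.864 + 2.061 = 7.9250 mol/yr.
τ = M_total / ΣF_ext = 4.3410×10^6 / 7.9250 = 547800 yr.

548000 yr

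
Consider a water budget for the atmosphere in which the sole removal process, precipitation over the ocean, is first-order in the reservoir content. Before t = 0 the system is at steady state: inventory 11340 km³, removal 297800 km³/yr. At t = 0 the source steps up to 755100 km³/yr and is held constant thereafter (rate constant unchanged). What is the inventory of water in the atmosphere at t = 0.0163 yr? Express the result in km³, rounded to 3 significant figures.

17400 km³

The sink rate constant is k = F₀/M₀ = 297800/11340 = 26.26 yr⁻¹.
Solving dM/dt = F₁ − kM with M(0) = M₀ gives M(t) = F₁/k + (M₀ − F₁/k)·e^(−kt).
F₁/k = 755100/26.26 = 28754 km³; kt = 26.26 × 0.0163 = 0.4281, e^(−kt) = 0.6518.
M(0.0163) = 28754 + (11340 − 28754) × 0.6518 = 28754 − 11350 = 17404 km³.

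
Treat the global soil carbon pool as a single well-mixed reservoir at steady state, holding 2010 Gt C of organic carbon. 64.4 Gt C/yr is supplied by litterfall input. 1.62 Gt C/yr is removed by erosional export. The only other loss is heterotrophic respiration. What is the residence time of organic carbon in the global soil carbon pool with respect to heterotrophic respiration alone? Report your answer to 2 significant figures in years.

32 yr

At steady state ΣF_in = ΣF_out.
ΣF_in = 64.400 Gt C/yr.
Heterotrophic respiration flux = ΣF_in − (1.62) = 64.400 − 1.620 = 62.78 Gt C/yr.
τ = M / F = 2010 / 62.78 = 32.02 yr.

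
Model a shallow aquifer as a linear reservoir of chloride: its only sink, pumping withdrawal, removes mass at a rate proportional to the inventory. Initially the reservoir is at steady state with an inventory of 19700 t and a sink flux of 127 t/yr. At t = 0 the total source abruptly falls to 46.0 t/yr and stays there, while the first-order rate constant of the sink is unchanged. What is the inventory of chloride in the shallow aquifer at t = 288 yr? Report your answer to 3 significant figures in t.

9100 t

τ = M₀/F₀ = 19700/127 = 155.1 yr; rate constant k = 1/τ.
New steady state M_∞ = F₁/k = F₁·τ = 46.0 × 155.1 = 7135.4 t.
M(t) = M_∞ + (M₀ − M_∞)·e^(−t/τ); t/τ = 288/155.1 = 1.857, so e^(−t/τ) = 0.1562.
M(t) = 7135.4 + 12560 × 0.1562 = 9098.0 t.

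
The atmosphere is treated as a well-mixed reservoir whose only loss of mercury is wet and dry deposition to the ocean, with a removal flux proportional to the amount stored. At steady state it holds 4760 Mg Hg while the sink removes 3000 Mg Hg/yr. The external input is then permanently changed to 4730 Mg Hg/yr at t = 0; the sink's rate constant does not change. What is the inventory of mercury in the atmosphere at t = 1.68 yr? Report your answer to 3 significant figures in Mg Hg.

Residence time τ = M₀/F₀ = 1.587 yr. The eventual steady state is M_∞ = M₀·(F₁/F₀) = 4760 × 4730/3000 = 7504.9 Mg Hg.
The anomaly ΔM(t) = M(t) − M_∞ decays as ΔM₀·e^(−t/τ) with ΔM₀ = 4760 − 7504.9 = −2745 Mg Hg.
At t = 1.68 yr, e^(−t/τ) = e^(−1.059) = 0.3469, so ΔM = −952.1 Mg Hg and M = 7504.9 − 952.1 = 6552.8 Mg Hg.

6550 Mg Hg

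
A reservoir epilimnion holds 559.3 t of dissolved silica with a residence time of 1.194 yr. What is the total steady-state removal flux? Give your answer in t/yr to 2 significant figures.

F = M / τ = 559.3 / 1.194 = 468.4 t/yr.

470 t/yr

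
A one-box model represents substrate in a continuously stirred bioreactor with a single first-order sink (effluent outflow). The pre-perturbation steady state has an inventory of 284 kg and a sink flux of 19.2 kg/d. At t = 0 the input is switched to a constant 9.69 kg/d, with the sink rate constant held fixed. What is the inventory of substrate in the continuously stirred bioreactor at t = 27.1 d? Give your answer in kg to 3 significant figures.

τ = M₀/F₀ = 284/19.2 = 14.79 d; rate constant k = 1/τ.
New steady state M_∞ = F₁/k = F₁·τ = 9.69 × 14.79 = 143.33 kg.
M(t) = M_∞ + (M₀ − M_∞)·e^(−t/τ); t/τ = 27.1/14.79 = 1.832, so e^(−t/τ) = 0.1601.
M(t) = 143.33 + 140.7 × 0.1601 = 165.85 kg.

166 kg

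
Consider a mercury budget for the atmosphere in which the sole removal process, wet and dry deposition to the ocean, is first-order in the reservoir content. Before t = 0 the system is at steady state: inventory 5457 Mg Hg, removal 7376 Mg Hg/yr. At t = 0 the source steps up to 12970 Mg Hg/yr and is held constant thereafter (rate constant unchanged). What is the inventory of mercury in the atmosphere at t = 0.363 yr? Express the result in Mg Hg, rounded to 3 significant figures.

7060 Mg Hg

Residence time τ = M₀/F₀ = 0.7398 yr. The eventual steady state is M_∞ = M₀·(F₁/F₀) = 5457 × 12970/7376 = 9595.6 Mg Hg.
The anomaly ΔM(t) = M(t) − M_∞ decays as ΔM₀·e^(−t/τ) with ΔM₀ = 5457 − 9595.6 = −4139 Mg Hg.
At t = 0.363 yr, e^(−t/τ) = e^(−0.4907) = 0.6122, so ΔM = −2534 Mg Hg and M = 9595.6 − 2534 = 7061.8 Mg Hg.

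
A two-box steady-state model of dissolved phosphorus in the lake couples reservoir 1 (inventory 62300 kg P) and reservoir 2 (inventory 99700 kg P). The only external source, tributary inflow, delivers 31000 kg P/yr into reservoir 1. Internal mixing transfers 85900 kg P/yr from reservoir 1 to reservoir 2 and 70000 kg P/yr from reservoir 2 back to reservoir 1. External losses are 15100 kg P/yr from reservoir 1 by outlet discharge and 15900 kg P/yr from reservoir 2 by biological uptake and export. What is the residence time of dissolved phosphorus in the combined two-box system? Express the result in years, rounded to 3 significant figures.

Residence time in the combined system uses the total inventory and the total *external* removal — internal exchanges between the two boxes cancel.
M_total = 62300 + 99700 = 162000 kg P.
ΣF_external_out = 15100 + 15900 = 31000 kg P/yr.
τ = M_total / ΣF_ext = 162000 / 31000 = 5.226 yr.

5.23 yr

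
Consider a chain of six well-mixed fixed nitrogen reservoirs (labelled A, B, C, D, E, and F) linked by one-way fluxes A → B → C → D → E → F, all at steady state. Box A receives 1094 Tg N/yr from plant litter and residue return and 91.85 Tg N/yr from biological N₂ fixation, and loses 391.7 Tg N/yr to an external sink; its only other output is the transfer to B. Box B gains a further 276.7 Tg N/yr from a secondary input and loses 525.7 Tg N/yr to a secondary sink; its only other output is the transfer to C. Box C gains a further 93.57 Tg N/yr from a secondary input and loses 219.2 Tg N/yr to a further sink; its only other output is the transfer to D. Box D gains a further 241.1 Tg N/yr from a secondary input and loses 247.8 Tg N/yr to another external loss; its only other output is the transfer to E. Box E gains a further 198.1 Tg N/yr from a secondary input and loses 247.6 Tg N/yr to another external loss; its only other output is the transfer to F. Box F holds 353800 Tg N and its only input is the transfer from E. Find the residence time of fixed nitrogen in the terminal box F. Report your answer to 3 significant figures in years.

Box A: F(A→B) = (1094 + 91.85) − 391.7 = 794.15 Tg N/yr.
Box B: F(B→C) = (794.15 + 276.7) − 525.7 = 545.15 Tg N/yr.
Box C: F(C→D) = (545.15 + 93.57) − 219.2 = 419.52 Tg N/yr.
Box D: F(D→E) = (419.52 + 241.1) − 247.8 = 412.82 Tg N/yr.
Box E: F(E→F) = (412.82 + 198.1) − 247.6 = 363.32 Tg N/yr.
Box F throughput = its input = 363.32 Tg N/yr; τ = 353800 / 363.32 = 973.8 yr.

974 yr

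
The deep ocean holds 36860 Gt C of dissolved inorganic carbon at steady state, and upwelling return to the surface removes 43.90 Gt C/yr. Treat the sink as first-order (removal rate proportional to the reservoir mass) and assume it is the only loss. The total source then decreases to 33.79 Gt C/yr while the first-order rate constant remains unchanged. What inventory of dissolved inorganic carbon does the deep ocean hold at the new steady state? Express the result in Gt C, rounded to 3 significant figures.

Rate constant k = F/M = 43.90 / 36860 = 0.001191 yr⁻¹.
At the new steady state, source = k·M_new ⇒ M_new = 33.79 / 0.001191 = 28370 Gt C.
(Equivalently M_new = M × F_new/F_old = 36860 × 33.79/43.90.)

28400 Gt C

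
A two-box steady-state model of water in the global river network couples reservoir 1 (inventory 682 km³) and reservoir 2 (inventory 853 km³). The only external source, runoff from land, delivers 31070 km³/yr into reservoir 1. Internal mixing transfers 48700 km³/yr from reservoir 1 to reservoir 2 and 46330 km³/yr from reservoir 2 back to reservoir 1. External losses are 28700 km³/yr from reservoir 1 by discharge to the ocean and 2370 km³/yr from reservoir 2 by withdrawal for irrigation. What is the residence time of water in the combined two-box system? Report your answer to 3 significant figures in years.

0.0494 yr

Treat the two boxes together as one reservoir: the mixing fluxes between them are internal recycling, so τ = ΣM / Σ(external losses).
M_total = 682 + 853 = 1535.0 km³.
ΣF_external_out = 28700 + 2370 = 31070 km³/yr.
τ = M_total / ΣF_ext = 1535.0 / 31070 = 0.04940 yr.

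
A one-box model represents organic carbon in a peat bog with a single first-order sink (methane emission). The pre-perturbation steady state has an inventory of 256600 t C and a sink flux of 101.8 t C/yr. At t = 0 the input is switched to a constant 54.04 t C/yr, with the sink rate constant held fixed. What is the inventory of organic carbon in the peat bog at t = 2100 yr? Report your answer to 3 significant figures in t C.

τ = M₀/F₀ = 256600/101.8 = 2521 yr; rate constant k = 1/τ.
New steady state M_∞ = F₁/k = F₁·τ = 54.04 × 2521 = 136210 t C.
M(t) = M_∞ + (M₀ − M_∞)·e^(−t/τ); t/τ = 2100/2521 = 0.8331, so e^(−t/τ) = 0.4347.
M(t) = 136210 + 120400 × 0.4347 = 188540 t C.

189000 t C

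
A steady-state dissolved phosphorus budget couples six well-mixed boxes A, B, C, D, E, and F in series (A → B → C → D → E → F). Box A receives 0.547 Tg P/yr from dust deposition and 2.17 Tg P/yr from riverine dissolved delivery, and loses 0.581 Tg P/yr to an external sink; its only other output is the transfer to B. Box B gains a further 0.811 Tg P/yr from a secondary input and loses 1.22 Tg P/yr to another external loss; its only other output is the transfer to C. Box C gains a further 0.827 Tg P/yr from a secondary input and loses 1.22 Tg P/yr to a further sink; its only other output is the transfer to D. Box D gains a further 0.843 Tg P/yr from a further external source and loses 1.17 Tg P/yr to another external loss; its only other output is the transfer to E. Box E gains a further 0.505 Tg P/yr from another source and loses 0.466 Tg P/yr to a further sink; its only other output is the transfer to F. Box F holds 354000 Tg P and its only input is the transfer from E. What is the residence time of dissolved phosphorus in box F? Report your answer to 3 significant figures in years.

Box A: F(A→B) = (0.547 + 2.17) − 0.581 = 2.1360 Tg P/yr.
Box B: F(B→C) = (2.1360 + 0.811) − 1.22 = 1.7270 Tg P/yr.
Box C: F(C→D) = (1.7270 + 0.827) − 1.22 = 1.3340 Tg P/yr.
Box D: F(D→E) = (1.3340 + 0.843) − 1.17 = 1.0070 Tg P/yr.
Box E: F(E→F) = (1.0070 + 0.505) − 0.466 = 1.0460 Tg P/yr.
Box F throughput = its input = 1.0460 Tg P/yr; τ = 354000 / 1.0460 = 338400 yr.

338000 yr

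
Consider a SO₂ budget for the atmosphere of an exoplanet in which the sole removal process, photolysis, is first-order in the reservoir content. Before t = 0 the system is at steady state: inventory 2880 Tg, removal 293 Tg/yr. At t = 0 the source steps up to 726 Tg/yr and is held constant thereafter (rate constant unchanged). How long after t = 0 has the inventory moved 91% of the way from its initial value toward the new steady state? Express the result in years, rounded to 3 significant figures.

23.7 yr

τ = M₀/F₀ = 2880/293 = 9.829 yr.
The remaining gap fraction is e^(−t/τ); 91% covered ⇒ e^(−t/τ) = 0.0900.
t = −τ ln(0.0900) = 9.829 × 2.408 = 23.67 yr.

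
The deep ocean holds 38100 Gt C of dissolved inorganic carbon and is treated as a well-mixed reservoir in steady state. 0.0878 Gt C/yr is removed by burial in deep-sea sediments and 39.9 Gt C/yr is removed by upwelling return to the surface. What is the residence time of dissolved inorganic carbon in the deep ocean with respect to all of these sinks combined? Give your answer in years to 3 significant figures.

953 yr

Total removal flux = 0.0878 + 39.9 = 39.988 Gt C/yr.
τ = M / ΣF_out = 38100 / 39.988 = 952.8 yr.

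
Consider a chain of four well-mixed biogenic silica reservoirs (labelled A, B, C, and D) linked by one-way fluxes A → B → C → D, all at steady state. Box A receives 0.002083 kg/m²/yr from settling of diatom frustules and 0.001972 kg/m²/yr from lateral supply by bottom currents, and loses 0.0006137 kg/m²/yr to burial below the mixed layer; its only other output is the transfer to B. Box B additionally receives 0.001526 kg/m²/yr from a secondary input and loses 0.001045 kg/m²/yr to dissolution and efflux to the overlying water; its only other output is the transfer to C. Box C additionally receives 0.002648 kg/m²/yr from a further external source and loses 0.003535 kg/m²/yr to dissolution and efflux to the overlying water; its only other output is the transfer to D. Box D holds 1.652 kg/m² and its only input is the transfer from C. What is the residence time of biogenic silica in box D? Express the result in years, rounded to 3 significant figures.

Box A: F(A→B) = (0.002083 + 0.001972) − 0.0006137 = 0.0034413 kg/m²/yr.
Box B: F(B→C) = (0.0034413 + 0.001526) − 0.001045 = 0.0039223 kg/m²/yr.
Box C: F(C→D) = (0.0039223 + 0.002648) − 0.003535 = 0.0030353 kg/m²/yr.
Box D throughput = its input = 0.0030353 kg/m²/yr; τ = 1.652 / 0.0030353 = 544.3 yr.

544 yr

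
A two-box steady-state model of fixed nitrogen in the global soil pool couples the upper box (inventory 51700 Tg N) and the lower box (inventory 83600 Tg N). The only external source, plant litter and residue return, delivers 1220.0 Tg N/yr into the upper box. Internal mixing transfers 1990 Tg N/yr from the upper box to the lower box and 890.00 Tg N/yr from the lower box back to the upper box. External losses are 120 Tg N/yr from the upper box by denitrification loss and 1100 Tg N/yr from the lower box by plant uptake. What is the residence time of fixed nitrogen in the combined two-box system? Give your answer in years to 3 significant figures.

111 yr

Treat the two boxes together as one reservoir: the mixing fluxes between them are internal recycling, so τ = ΣM / Σ(external losses).
M_total = 51700 + 83600 = 135300 Tg N.
ΣF_external_out = 120 + 1100 = 1220.0 Tg N/yr.
τ = M_total / ΣF_ext = 135300 / 1220.0 = 110.9 yr.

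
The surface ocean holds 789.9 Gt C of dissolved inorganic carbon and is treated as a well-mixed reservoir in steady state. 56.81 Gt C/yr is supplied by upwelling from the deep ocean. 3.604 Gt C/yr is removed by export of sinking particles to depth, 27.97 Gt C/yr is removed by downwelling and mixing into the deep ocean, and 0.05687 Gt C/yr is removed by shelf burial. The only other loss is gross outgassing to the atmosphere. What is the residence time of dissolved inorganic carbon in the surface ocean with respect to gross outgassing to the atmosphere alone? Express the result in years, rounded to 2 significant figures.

At steady state ΣF_in = ΣF_out.
ΣF_in = 56.810 Gt C/yr.
Gross outgassing to the atmosphere flux = ΣF_in − (3.604 + 27.97 + 0.05687) = 56.810 − 31.63 = 25.18 Gt C/yr.
τ = M / F = 789.9 / 25.18 = 31.37 yr.

31 yr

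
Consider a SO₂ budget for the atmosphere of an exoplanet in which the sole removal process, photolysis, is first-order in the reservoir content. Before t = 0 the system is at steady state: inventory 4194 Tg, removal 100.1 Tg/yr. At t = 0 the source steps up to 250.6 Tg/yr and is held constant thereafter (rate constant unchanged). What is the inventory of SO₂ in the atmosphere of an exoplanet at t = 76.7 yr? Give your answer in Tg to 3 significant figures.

The sink rate constant is k = F₀/M₀ = 100.1/4194 = 0.02387 yr⁻¹.
Solving dM/dt = F₁ − kM with M(0) = M₀ gives M(t) = F₁/k + (M₀ − F₁/k)·e^(−kt).
F₁/k = 250.6/0.02387 = 10500 Tg; kt = 0.02387 × 76.7 = 1.831, e^(−kt) = 0.1603.
M(76.7) = 10500 + (4194 − 10500) × 0.1603 = 10500 − 1011 = 9488.8 Tg.

9490 Tg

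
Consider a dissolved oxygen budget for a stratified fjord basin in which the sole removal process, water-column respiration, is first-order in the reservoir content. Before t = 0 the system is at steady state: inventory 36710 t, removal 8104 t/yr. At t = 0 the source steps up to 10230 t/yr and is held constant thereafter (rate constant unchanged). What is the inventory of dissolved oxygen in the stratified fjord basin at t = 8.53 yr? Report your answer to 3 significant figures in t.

τ = M₀/F₀ = 36710/8104 = 4.530 yr; rate constant k = 1/τ.
New steady state M_∞ = F₁/k = F₁·τ = 10230 × 4.530 = 46340 t.
M(t) = M_∞ + (M₀ − M_∞)·e^(−t/τ); t/τ = 8.53/4.530 = 1.883, so e^(−t/τ) = 0.1521.
M(t) = 46340 − 9630 × 0.1521 = 44875 t.

44900 t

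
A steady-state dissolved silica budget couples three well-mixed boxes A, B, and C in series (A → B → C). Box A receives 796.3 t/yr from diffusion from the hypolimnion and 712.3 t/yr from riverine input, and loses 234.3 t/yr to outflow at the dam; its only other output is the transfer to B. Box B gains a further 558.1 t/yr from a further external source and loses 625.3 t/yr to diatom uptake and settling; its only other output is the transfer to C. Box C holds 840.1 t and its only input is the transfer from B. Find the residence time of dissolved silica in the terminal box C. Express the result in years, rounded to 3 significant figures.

0.696 yr

Box A: F(A→B) = (796.3 + 712.3) − 234.3 = 1274.3 t/yr.
Box B: F(B→C) = (1274.3 + 558.1) − 625.3 = 1207.1 t/yr.
Box C throughput = its input = 1207.1 t/yr; τ = 840.1 / 1207.1 = 0.6960 yr.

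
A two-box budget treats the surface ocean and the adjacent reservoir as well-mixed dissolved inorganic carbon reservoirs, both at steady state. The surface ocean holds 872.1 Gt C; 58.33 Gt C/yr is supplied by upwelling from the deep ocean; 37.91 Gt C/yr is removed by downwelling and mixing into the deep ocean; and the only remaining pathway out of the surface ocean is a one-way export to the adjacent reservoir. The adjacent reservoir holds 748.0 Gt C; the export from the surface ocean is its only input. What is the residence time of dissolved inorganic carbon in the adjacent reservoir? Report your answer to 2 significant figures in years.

37 yr

Balance the surface ocean: ΣF_in = 58.330 Gt C/yr.
Export to the adjacent reservoir = ΣF_in − (37.91) = 20.420 Gt C/yr.
At steady state the output of the adjacent reservoir equals its input, 20.420 Gt C/yr.
τ = M / F = 748.0 / 20.420 = 36.63 yr.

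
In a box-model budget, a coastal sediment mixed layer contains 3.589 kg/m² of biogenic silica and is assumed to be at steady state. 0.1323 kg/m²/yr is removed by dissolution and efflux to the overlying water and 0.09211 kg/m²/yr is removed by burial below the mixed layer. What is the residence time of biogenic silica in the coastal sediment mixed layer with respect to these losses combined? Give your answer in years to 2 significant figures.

Total removal = 0.1323 + 0.09211 = 0.22441 kg/m²/yr.
τ = M / ΣF_out = 3.589 / 0.22441 = 15.99 yr.

16 yr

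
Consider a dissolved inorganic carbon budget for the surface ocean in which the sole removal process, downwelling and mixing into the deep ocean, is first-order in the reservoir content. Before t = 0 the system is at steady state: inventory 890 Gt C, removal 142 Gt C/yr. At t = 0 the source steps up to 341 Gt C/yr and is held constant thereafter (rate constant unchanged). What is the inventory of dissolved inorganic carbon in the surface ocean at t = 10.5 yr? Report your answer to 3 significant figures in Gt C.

The sink rate constant is k = F₀/M₀ = 142/890 = 0.1596 yr⁻¹.
Solving dM/dt = F₁ − kM with M(0) = M₀ gives M(t) = F₁/k + (M₀ − F₁/k)·e^(−kt).
F₁/k = 341/0.1596 = 2137.3 Gt C; kt = 0.1596 × 10.5 = 1.675, e^(−kt) = 0.1873.
M(10.5) = 2137.3 + (890 − 2137.3) × 0.1873 = 2137.3 − 233.6 = 1903.7 Gt C.

1900 Gt C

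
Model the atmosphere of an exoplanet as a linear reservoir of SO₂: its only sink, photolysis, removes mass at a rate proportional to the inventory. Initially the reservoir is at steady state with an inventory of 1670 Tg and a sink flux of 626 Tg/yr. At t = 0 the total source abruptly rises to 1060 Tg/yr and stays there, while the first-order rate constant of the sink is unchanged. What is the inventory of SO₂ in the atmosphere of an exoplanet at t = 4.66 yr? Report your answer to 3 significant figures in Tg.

2630 Tg

τ = M₀/F₀ = 1670/626 = 2.668 yr; rate constant k = 1/τ.
New steady state M_∞ = F₁/k = F₁·τ = 1060 × 2.668 = 2827.8 Tg.
M(t) = M_∞ + (M₀ − M_∞)·e^(−t/τ); t/τ = 4.66/2.668 = 1.747, so e^(−t/τ) = 0.1743.
M(t) = 2827.8 − 1158 × 0.1743 = 2626.0 Tg.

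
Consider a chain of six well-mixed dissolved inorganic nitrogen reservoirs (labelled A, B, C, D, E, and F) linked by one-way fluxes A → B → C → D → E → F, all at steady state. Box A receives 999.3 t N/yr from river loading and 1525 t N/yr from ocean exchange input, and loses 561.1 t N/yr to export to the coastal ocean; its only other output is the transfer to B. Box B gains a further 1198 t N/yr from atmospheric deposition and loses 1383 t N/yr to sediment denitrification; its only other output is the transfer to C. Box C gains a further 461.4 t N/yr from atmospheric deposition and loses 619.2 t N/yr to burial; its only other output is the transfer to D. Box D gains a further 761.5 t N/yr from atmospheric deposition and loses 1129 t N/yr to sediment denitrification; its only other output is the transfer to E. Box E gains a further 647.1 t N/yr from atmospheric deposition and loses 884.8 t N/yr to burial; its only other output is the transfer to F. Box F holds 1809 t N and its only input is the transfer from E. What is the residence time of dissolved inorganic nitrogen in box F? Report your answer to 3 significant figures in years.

1.78 yr

Box A: F(A→B) = (999.3 + 1525) − 561.1 = 1963.2 t N/yr.
Box B: F(B→C) = (1963.2 + 1198) − 1383 = 1778.2 t N/yr.
Box C: F(C→D) = (1778.2 + 461.4) − 619.2 = 1620.4 t N/yr.
Box D: F(D→E) = (1620.4 + 761.5) − 1129 = 1252.9 t N/yr.
Box E: F(E→F) = (1252.9 + 647.1) − 884.8 = 1015.2 t N/yr.
Box F throughput = its input = 1015.2 t N/yr; τ = 1809 / 1015.2 = 1.782 yr.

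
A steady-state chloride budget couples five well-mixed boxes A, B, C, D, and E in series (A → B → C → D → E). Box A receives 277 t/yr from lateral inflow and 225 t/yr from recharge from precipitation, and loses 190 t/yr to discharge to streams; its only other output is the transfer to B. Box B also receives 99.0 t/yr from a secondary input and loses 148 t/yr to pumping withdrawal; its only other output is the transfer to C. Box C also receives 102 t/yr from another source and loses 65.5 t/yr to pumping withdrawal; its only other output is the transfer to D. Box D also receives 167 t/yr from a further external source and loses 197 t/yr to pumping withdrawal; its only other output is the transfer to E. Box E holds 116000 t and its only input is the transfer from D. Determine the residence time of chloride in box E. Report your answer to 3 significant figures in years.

Box A: F(A→B) = (277 + 225) − 190 = 312.00 t/yr.
Box B: F(B→C) = (312.00 + 99.0) − 148 = 263.00 t/yr.
Box C: F(C→D) = (263.00 + 102) − 65.5 = 299.50 t/yr.
Box D: F(D→E) = (299.50 + 167) − 197 = 269.50 t/yr.
Box E throughput = its input = 269.50 t/yr; τ = 116000 / 269.50 = 430.4 yr.

430 yr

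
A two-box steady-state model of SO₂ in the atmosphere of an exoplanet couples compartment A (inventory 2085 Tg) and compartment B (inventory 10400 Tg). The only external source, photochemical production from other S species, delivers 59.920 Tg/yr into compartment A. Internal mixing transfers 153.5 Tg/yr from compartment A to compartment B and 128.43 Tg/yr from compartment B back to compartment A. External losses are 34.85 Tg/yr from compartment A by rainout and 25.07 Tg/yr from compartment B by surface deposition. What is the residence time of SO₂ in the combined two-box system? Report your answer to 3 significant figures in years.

208 yr

For the system as a whole, the A↔B exchange is internal and contributes nothing to the throughput; only the external sinks remove mass.
M_total = 2085 + 10400 = 12485 Tg.
ΣF_external_out = 34.85 + 25.07 = 59.920 Tg/yr.
τ = M_total / ΣF_ext = 12485 / 59.920 = 208.4 yr.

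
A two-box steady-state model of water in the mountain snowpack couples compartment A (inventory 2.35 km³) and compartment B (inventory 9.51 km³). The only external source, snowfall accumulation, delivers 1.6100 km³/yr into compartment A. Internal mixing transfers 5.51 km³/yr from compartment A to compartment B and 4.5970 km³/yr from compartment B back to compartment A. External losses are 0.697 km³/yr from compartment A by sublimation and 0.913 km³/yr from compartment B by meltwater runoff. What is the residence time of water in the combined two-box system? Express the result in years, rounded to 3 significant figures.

7.37 yr

Residence time in the combined system uses the total inventory and the total *external* removal — internal exchanges between the two boxes cancel.
M_total = 2.35 + 9.51 = 11.860 km³.
ΣF_external_out = 0.697 + 0.913 = 1.6100 km³/yr.
τ = M_total / ΣF_ext = 11.860 / 1.6100 = 7.366 yr.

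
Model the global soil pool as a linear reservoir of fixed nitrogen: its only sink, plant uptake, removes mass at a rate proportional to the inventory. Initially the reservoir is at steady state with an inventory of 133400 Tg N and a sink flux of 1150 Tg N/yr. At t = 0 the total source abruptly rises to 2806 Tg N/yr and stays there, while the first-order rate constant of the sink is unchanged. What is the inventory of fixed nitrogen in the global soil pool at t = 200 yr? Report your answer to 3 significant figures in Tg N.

291000 Tg N

The sink rate constant is k = F₀/M₀ = 1150/133400 = 0.008621 yr⁻¹.
Solving dM/dt = F₁ − kM with M(0) = M₀ gives M(t) = F₁/k + (M₀ − F₁/k)·e^(−kt).
F₁/k = 2806/0.008621 = 325500 Tg N; kt = 0.008621 × 200 = 1.724, e^(−kt) = 0.1783.
M(200) = 325500 + (133400 − 325500) × 0.1783 = 325500 − 34260 = 291240 Tg N.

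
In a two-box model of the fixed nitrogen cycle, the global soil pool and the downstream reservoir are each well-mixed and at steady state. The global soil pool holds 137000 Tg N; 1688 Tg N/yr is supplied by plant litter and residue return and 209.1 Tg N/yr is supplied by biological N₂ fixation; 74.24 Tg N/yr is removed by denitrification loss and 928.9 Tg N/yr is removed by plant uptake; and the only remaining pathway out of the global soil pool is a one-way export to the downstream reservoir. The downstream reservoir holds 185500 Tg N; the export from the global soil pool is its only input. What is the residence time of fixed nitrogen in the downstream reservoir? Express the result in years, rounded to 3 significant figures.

208 yr

Balance the global soil pool: ΣF_in = 1688 + 209.1 = 1897.1 Tg N/yr.
Export to the downstream reservoir = ΣF_in − (74.24 + 928.9) = 893.96 Tg N/yr.
At steady state the output of the downstream reservoir equals its input, 893.96 Tg N/yr.
τ = M / F = 185500 / 893.96 = 207.5 yr.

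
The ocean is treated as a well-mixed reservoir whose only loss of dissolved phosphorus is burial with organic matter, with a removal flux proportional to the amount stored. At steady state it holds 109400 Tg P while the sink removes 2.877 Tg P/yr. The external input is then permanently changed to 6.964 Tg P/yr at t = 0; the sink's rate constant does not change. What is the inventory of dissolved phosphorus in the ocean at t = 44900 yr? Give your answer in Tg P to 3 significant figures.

τ = M₀/F₀ = 109400/2.877 = 38030 yr; rate constant k = 1/τ.
New steady state M_∞ = F₁/k = F₁·τ = 6.964 × 38030 = 264810 Tg P.
M(t) = M_∞ + (M₀ − M_∞)·e^(−t/τ); t/τ = 44900/38030 = 1.181, so e^(−t/τ) = 0.3070.
M(t) = 264810 − 155400 × 0.3070 = 217090 Tg P.

217000 Tg P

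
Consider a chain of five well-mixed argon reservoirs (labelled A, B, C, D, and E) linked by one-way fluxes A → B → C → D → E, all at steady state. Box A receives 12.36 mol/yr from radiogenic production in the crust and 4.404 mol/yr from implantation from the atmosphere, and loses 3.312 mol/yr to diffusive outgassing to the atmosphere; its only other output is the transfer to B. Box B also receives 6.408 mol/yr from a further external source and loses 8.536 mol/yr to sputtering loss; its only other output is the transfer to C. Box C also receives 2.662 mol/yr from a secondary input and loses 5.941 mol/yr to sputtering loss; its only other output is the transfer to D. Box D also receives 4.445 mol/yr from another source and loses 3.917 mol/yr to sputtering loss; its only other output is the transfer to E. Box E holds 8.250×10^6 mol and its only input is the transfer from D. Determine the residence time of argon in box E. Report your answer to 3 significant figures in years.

962000 yr

Box A: F(A→B) = (12.36 + 4.404) − 3.312 = 13.452 mol/yr.
Box B: F(B→C) = (13.452 + 6.408) − 8.536 = 11.324 mol/yr.
Box C: F(C→D) = (11.324 + 2.662) − 5.941 = 8.0450 mol/yr.
Box D: F(D→E) = (8.0450 + 4.445) − 3.917 = 8.5730 mol/yr.
Box E throughput = its input = 8.5730 mol/yr; τ = 8.250×10^6 / 8.5730 = 962300 yr.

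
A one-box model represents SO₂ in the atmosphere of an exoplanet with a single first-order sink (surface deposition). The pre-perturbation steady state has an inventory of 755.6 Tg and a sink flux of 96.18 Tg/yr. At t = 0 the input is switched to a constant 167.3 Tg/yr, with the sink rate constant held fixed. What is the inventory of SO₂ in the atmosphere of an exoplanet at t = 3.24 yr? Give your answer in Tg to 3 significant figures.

944 Tg

Residence time τ = M₀/F₀ = 7.856 yr. The eventual steady state is M_∞ = M₀·(F₁/F₀) = 755.6 × 167.3/96.18 = 1314.3 Tg.
The anomaly ΔM(t) = M(t) − M_∞ decays as ΔM₀·e^(−t/τ) with ΔM₀ = 755.6 − 1314.3 = −558.7 Tg.
At t = 3.24 yr, e^(−t/τ) = e^(−0.4124) = 0.6620, so ΔM = −369.9 Tg and M = 1314.3 − 369.9 = 944.42 Tg.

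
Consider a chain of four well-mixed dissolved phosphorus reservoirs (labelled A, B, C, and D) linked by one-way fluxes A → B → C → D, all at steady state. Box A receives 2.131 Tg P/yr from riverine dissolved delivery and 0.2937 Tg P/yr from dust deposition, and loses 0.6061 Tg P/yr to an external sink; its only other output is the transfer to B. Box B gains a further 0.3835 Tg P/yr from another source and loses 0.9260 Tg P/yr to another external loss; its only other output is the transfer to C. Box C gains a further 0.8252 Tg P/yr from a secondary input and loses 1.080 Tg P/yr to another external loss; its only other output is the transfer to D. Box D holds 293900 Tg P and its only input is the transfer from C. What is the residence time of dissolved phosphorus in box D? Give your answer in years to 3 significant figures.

288000 yr

Box A: F(A→B) = (2.131 + 0.2937) − 0.6061 = 1.8186 Tg P/yr.
Box B: F(B→C) = (1.8186 + 0.3835) − 0.9260 = 1.2761 Tg P/yr.
Box C: F(C→D) = (1.2761 + 0.8252) − 1.080 = 1.0213 Tg P/yr.
Box D throughput = its input = 1.0213 Tg P/yr; τ = 293900 / 1.0213 = 287800 yr.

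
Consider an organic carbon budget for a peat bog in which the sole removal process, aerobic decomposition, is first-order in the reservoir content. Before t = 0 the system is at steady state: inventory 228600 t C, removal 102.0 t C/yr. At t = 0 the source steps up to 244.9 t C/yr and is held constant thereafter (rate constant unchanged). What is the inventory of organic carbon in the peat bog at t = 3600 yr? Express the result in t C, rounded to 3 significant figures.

485000 t C

τ = M₀/F₀ = 228600/102.0 = 2241 yr; rate constant k = 1/τ.
New steady state M_∞ = F₁/k = F₁·τ = 244.9 × 2241 = 548860 t C.
M(t) = M_∞ + (M₀ − M_∞)·e^(−t/τ); t/τ = 3600/2241 = 1.606, so e^(−t/τ) = 0.2006.
M(t) = 548860 − 320300 × 0.2006 = 484610 t C.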